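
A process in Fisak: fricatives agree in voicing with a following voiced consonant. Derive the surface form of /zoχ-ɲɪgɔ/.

[zoʁɲɪgɔ]

The rule targets /χ/ (voiceless uvular fricative), which sits before the trigger /ɲ/ (voiced).
The voiced uvular fricative is [ʁ], so /χ/ → [ʁ].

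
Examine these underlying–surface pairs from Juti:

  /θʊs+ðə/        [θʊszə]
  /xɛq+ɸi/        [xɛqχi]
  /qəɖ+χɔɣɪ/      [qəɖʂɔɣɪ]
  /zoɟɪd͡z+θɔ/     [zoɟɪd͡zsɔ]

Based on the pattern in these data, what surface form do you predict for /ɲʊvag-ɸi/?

The data show progressive place assimilation: /ð/ → [z] after /s/; /ɸ/ → [χ] after /q/; /χ/ → [ʂ] after /ɖ/; /θ/ → [s] after /d͡z/. In each pair only place changes, matching the preceding consonant, while manner and voice stay constant.
The rule targets /ɸ/ (voiceless bilabial fricative), which sits after the trigger /g/ (velar).
The voiceless velar fricative is [x], so /ɸ/ → [x].

[ɲʊvagxi]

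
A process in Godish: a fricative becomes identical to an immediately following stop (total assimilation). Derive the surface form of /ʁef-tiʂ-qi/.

/f/ is the segment targeted by the rule; it sits immediately before /t/, so it assimilates completely and surfaces as [t].
At the second juncture, /ʂ/ likewise becomes [q] adjacent to /q/.

[ʁettiqqi]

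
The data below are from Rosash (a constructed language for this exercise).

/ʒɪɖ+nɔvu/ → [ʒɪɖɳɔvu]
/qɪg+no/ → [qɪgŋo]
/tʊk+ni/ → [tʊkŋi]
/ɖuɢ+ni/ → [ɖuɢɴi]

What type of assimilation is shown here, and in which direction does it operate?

Underlying /n/ is realised as [ɳ] next to /ɖ/; /ɖ/ itself does not change.
/n/ is alveolar while /ɖ/ is retroflex; the output [ɳ] is retroflex, matching the trigger — so the feature that spreads is place.
Manner and voice are unchanged, so the assimilation is partial, not total.
Checking the remaining alternations: /n/ → [ŋ] after /g/ (alveolar → velar, matching velar); /n/ → [ŋ] after /k/ (alveolar → velar, matching velar); /n/ → [ɴ] after /ɢ/ (alveolar → uvular, matching uvular) — only place changes, and always toward the preceding segment.
Since the segment that changes follows the conditioning segment, the assimilation is progressive.

progressive place assimilation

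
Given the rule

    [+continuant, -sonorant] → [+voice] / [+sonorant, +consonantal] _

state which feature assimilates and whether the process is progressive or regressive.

progressive voicing assimilation

The structural change is [+voice], and the conditioning segment [+sonorant, +consonantal] (a sonorant consonant) is itself voiced, so the target comes to share the voicing of its neighbour — voicing assimilation.
The conditioning segment sits to the left of the focus bar, meaning the trigger precedes the segment that changes — progressive assimilation.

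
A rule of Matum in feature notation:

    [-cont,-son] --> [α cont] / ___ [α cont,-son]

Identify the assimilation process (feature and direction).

regressive manner assimilation

The shared variable α links the value of [cont] on the target to that of the neighbouring obstruent. [cont] distinguishes stops from fricatives — a manner-of-articulation feature — so this is manner assimilation.
Since the environment is written after the underscore, the trigger follows the target; the direction is regressive.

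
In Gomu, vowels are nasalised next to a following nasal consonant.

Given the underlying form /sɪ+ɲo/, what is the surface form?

/ɪ/ sits next to the nasal /ɲ/ and is therefore nasalised to [ɪ̃].

[sɪ̃ɲo]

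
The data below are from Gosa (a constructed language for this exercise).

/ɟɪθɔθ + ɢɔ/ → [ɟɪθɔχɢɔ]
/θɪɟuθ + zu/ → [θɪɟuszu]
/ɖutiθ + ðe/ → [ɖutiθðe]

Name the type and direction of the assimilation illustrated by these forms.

Comparing underlying and surface forms, /θ/ → [χ] is the alternation; the neighbouring /ɢ/ is constant.
The change dental → uvular matches the place of the following /ɢ/, identifying this as place assimilation.
Manner and voice are unchanged, so the assimilation is partial, not total.
Checking the remaining alternation: /θ/ → [s] before /z/ (dental → alveolar, matching alveolar) — only place changes, and always toward the following segment.
No alternation appears in [ɖutiθðe]: there the adjacent consonants already agree in place (/θ/ and /ð/ are both dental), so this form is consistent with the same rule.
Since the segment that changes precedes the conditioning segment, the assimilation is regressive.

regressive place assimilation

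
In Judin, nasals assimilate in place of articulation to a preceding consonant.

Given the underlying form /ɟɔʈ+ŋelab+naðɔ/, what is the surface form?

[ɟɔʈɳelabmaðɔ]

The rule targets /ŋ/ (voiced velar nasal), which sits after the trigger /ʈ/ (retroflex).
A voiced retroflex nasal is [ɳ], so the surface segment is [ɳ].
At the second juncture, /n/ likewise becomes [m] adjacent to /b/.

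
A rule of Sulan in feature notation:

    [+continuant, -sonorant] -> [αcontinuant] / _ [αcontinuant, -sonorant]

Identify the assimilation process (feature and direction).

The rule copies [continuant] (continuancy) from the environment onto the target fricatives; since [±continuant] encodes the stop/fricative manner contrast, the assimilating dimension is manner.
Since the environment is written after the underscore, the trigger follows the target; the direction is regressive.

regressive manner assimilation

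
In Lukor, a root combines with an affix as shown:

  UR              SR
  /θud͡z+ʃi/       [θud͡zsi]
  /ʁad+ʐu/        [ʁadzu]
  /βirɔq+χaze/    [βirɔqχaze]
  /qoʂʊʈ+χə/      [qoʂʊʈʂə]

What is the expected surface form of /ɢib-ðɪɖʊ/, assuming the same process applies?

[ɢibβɪɖʊ]

The data show progressive place assimilation: /ʃ/ → [s] after /d͡z/; /ʐ/ → [z] after /d/; /χ/ → [ʂ] after /ʈ/. In each pair only place changes, matching the preceding consonant, while manner and voice stay constant.
No alternation appears in [βirɔqχaze]: there the adjacent consonants already agree in place (/χ/ and /q/ are both uvular), so this form is consistent with the same rule.
/ð/ is a voiced dental fricative. The preceding trigger /b/ is bilabial, so /ð/ must become bilabial as well.
The voiced bilabial fricative is [β], so /ð/ → [β].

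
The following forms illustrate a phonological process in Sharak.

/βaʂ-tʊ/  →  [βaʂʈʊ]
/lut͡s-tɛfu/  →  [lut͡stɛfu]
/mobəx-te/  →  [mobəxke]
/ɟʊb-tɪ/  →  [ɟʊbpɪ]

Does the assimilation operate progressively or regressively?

progressive

Comparing underlying and surface forms, /t/ → [ʈ] is the alternation; the neighbouring /ʂ/ is constant.
/t/ is alveolar while /ʂ/ is retroflex; the output [ʈ] is retroflex, matching the trigger — so the feature that spreads is place.
Checking the remaining alternations: /t/ → [k] after /x/ (alveolar → velar, matching velar); /t/ → [p] after /b/ (alveolar → bilabial, matching bilabial) — only place changes, and always toward the preceding segment.
Nothing changes in [lut͡stɛfu]: there the adjacent consonants already agree in place (/t/ and /t͡s/ are both alveolar), so this form is consistent with the same rule.
The trigger is the preceding segment, so the direction is progressive (perseverative).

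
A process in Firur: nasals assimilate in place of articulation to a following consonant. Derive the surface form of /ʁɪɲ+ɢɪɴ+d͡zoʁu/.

[ʁɪɴɢɪnd͡zoʁu]

/ɲ/ is a voiced palatal nasal. The following trigger /ɢ/ is uvular, so /ɲ/ must become uvular as well.
Changing only its place to uvular gives [ɴ] — the voiced uvular nasal.
The same rule applies at the second boundary: /ɴ/ → [n] next to /d͡z/.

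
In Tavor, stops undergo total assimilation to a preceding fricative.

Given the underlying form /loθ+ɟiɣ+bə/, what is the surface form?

/ɟ/ is the segment targeted by the rule; it sits immediately after /θ/, so it assimilates completely and surfaces as [θ].
The same rule applies at the second boundary: /b/ → [ɣ] next to /ɣ/.

[loθθiɣɣə]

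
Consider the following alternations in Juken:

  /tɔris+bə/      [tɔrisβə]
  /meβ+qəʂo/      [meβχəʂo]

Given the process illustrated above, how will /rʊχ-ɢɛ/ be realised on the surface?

The data show progressive manner assimilation: /b/ → [β] after /s/; /q/ → [χ] after /β/. In each pair only manner changes, matching the preceding consonant, while place and voice stay constant.
The rule targets /ɢ/ (voiced uvular stop), which sits after the trigger /χ/ (fricative).
A voiced uvular fricative is [ʁ], so the surface segment is [ʁ].

[rʊχʁɛ]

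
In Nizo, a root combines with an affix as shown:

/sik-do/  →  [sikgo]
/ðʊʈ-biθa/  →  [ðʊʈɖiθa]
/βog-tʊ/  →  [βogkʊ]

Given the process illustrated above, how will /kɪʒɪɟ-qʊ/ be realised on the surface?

The data show progressive place assimilation: /d/ → [g] after /k/; /b/ → [ɖ] after /ʈ/; /t/ → [k] after /g/. In each pair only place changes, matching the preceding consonant, while manner and voice stay constant.
/q/ is a voiceless uvular stop. The preceding trigger /ɟ/ is palatal, so /q/ must become palatal as well.
Changing only its place to palatal gives [c] — the voiceless palatal stop.

[kɪʒɪɟcʊ]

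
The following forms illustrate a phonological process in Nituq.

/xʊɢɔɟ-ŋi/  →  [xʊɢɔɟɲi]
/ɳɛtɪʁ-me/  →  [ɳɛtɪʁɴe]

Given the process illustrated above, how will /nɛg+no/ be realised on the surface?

[nɛgŋo]

The data show progressive place assimilation: /ŋ/ → [ɲ] after /ɟ/; /m/ → [ɴ] after /ʁ/. In each pair only place changes, matching the preceding consonant, while manner and voice stay constant.
The rule targets /n/ (voiced alveolar nasal), which sits after the trigger /g/ (velar).
Changing only its place to velar gives [ŋ] — the voiced velar nasal.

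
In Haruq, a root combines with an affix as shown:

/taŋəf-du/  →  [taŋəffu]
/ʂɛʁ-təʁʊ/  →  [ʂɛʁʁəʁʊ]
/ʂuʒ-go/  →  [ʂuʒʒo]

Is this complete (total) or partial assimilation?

total assimilation

Underlying /d/ is realised as [f] next to /f/; /f/ itself does not change.
The output [f] is identical to the trigger /f/ — every feature (place, manner, voicing) has been copied — so this is total assimilation.
The remaining alternations confirm this: /t/ → [ʁ] after /ʁ/; /g/ → [ʒ] after /ʒ/ — in each case the output is a copy of the preceding consonant.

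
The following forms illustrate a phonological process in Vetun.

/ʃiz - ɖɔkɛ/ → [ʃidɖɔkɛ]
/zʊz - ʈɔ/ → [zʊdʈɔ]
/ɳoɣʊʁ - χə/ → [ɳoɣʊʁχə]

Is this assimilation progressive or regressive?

Underlying /z/ is realised as [d] next to /ɖ/; /ɖ/ itself does not change.
/z/ is a fricative while /ɖ/ is a stop; the output [d] is a stop, matching the trigger — so the feature that spreads is manner.
The other alternating form patterns the same way: /z/ → [d] before /ʈ/ (fricative → stop, matching a stop) — only manner changes, and always toward the following segment.
Nothing changes in [ɳoɣʊʁχə]: there the adjacent consonants already agree in manner (/ʁ/ and /χ/ are both fricatives), so this form is consistent with the same rule.
Since the segment that changes precedes the conditioning segment, the assimilation is regressive.

regressive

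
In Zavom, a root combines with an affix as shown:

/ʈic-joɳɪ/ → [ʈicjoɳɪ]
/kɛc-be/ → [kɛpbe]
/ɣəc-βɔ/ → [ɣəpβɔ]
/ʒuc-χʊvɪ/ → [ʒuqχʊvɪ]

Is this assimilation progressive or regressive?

The segment that alternates is /c/, which surfaces as [p] when adjacent to /b/.
/c/ is palatal while /b/ is bilabial; the output [p] is bilabial, matching the trigger — so the feature that spreads is place.
Checking the remaining alternations: /c/ → [p] before /β/ (palatal → bilabial, matching bilabial); /c/ → [q] before /χ/ (palatal → uvular, matching uvular) — only place changes, and always toward the following segment.
Nothing changes in [ʈicjoɳɪ]: there the adjacent consonants already agree in place (/c/ and /j/ are both palatal), so this form is consistent with the same rule.
The trigger is the following segment, so the direction is regressive (anticipatory).

regressive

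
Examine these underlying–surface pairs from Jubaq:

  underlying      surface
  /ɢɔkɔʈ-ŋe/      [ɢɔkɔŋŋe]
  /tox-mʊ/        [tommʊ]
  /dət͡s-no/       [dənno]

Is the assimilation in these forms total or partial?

Comparing underlying and surface forms, /ʈ/ → [ŋ] is the alternation; the neighbouring /ŋ/ is constant.
The output [ŋ] is identical to the trigger /ŋ/ — every feature (place, manner, voicing) has been copied — so this is total assimilation.
The remaining alternations confirm this: /x/ → [m] before /m/; /t͡s/ → [n] before /n/ — in each case the output is a copy of the following consonant.

total assimilation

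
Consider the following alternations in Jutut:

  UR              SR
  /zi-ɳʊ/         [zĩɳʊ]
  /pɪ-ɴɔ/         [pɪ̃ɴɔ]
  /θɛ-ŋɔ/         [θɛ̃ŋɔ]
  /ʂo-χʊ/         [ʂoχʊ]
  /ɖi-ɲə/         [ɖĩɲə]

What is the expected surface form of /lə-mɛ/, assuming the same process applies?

[lə̃mɛ]

The data show regressive nasality assimilation (vowel nasalisation): /i/ → [ĩ] before /ɳ/; /ɪ/ → [ɪ̃] before /ɴ/; /ɛ/ → [ɛ̃] before /ŋ/; /i/ → [ĩ] before /ɲ/ — a vowel is nasalised by an immediately following nasal consonant.
No change occurs in [ʂoχʊ] because the vowel at the boundary is adjacent to an oral consonant, not a nasal (/o/ next to /χ/).
The vowel /ə/ is adjacent to the following nasal /m/, so it acquires [+nasal] and surfaces as [ə̃].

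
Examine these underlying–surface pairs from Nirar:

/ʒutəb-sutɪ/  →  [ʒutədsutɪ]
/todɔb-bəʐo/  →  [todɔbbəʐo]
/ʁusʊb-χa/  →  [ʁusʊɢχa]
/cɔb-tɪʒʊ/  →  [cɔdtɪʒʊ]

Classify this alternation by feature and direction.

The segment that alternates is /b/, which surfaces as [d] when adjacent to /s/.
/b/ is bilabial while /s/ is alveolar; the output [d] is alveolar, matching the trigger — so the feature that spreads is place.
Manner and voice are unchanged, so the assimilation is partial, not total.
The same holds elsewhere in the data: /b/ → [ɢ] before /χ/ (bilabial → uvular, matching uvular); /b/ → [d] before /t/ (bilabial → alveolar, matching alveolar) — only place changes, and always toward the following segment.
Nothing changes in [todɔbbəʐo]: there the adjacent consonants already agree in place (/b/ and /b/ are both bilabial), so this form is consistent with the same rule.
The trigger is the following segment, so the direction is regressive (anticipatory).

regressive place assimilation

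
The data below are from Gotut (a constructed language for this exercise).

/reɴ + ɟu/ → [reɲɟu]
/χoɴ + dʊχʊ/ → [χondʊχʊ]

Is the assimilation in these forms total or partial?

Comparing underlying and surface forms, /ɴ/ → [ɲ] is the alternation; the neighbouring /ɟ/ is constant.
The change uvular → palatal matches the place of the following /ɟ/, identifying this as place assimilation.
Manner and voice are unchanged, so the assimilation is partial, not total.
The same holds elsewhere in the data: /ɴ/ → [n] before /d/ (uvular → alveolar, matching alveolar) — only place changes, and always toward the following segment.

partial assimilation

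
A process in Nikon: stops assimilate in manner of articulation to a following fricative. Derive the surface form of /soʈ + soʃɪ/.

[soʂsoʃɪ]

The rule targets /ʈ/ (voiceless retroflex stop), which sits before the trigger /s/ (fricative).
Changing only its manner to fricative gives [ʂ] — the voiceless retroflex fricative.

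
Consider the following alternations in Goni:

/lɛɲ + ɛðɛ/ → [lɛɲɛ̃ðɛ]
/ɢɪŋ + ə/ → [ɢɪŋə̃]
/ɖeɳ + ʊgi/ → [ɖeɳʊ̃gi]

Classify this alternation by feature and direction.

The vowel /ɛ/ surfaces as nasalised [ɛ̃] next to the preceding nasal /ɲ/ — it has acquired the [+nasal] feature of its neighbour.
The other forms show the same pattern: /ə/ → [ə̃] after /ŋ/; /ʊ/ → [ʊ̃] after /ɳ/ — each time a vowel is nasalised next to a preceding nasal.
Because the conditioning nasal is to the left of the vowel that changes, the process is progressive (perseverative).

progressive nasality assimilation (vowel nasalisation)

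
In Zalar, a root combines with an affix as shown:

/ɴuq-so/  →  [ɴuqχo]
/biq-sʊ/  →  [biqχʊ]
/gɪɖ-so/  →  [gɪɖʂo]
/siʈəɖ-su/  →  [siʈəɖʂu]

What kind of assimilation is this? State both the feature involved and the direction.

progressive place assimilation

Comparing underlying and surface forms, /s/ → [χ] is the alternation; the neighbouring /q/ is constant.
/s/ is alveolar while /q/ is uvular; the output [χ] is uvular, matching the trigger — so the feature that spreads is place.
Manner and voice are unchanged, so the assimilation is partial, not total.
Checking the remaining alternation: /s/ → [ʂ] after /ɖ/ (alveolar → retroflex, matching retroflex) — only place changes, and always toward the preceding segment.
Since the segment that changes follows the conditioning segment, the assimilation is progressive.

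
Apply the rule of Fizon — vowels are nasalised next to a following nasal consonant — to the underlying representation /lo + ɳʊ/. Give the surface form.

[lõɳʊ]

The vowel /o/ is adjacent to the following nasal /ɳ/, so it acquires [+nasal] and surfaces as [õ].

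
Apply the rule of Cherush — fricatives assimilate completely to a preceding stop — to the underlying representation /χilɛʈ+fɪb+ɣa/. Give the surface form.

[χilɛʈʈɪbba]

/f/ is the segment targeted by the rule; it sits immediately after /ʈ/, so it assimilates completely and surfaces as [ʈ].
At the second juncture, /ɣ/ likewise becomes [b] adjacent to /b/.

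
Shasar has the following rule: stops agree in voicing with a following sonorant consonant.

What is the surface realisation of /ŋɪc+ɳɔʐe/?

/c/ is a voiceless palatal stop. The following trigger /ɳ/ is voiced, so /c/ must become voiced as well.
A voiced palatal stop is [ɟ], so the surface segment is [ɟ].

[ŋɪɟɳɔʐe]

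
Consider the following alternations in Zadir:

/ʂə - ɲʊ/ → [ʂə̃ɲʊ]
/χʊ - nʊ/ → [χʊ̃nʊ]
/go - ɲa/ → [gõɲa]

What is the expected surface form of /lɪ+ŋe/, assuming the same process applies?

[lɪ̃ŋe]

The data show regressive nasality assimilation (vowel nasalisation): /ə/ → [ə̃] before /ɲ/; /ʊ/ → [ʊ̃] before /n/; /o/ → [õ] before /ɲ/ — a vowel is nasalised by an immediately following nasal consonant.
/ɪ/ sits next to the nasal /ŋ/ and is therefore nasalised to [ɪ̃].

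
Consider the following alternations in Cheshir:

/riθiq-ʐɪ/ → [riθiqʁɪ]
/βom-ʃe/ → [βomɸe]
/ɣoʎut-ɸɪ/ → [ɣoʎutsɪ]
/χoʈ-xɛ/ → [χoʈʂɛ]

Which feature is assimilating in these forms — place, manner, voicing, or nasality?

Underlying /ʐ/ is realised as [ʁ] next to /q/; /q/ itself does not change.
The change retroflex → uvular matches the place of the preceding /q/, identifying this as place assimilation.
The other alternating forms pattern the same way: /ʃ/ → [ɸ] after /m/ (postalveolar → bilabial, matching bilabial); /ɸ/ → [s] after /t/ (bilabial → alveolar, matching alveolar); /x/ → [ʂ] after /ʈ/ (velar → retroflex, matching retroflex) — only place changes, and always toward the preceding segment.

place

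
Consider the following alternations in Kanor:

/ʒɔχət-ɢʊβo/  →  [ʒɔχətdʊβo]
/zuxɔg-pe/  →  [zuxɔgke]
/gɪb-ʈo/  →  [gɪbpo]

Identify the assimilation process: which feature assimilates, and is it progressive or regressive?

Underlying /ɢ/ is realised as [d] next to /t/; /t/ itself does not change.
/ɢ/ is uvular while /t/ is alveolar; the output [d] is alveolar, matching the trigger — so the feature that spreads is place.
Manner and voice are unchanged, so the assimilation is partial, not total.
The other alternating forms pattern the same way: /p/ → [k] after /g/ (bilabial → velar, matching velar); /ʈ/ → [p] after /b/ (retroflex → bilabial, matching bilabial) — only place changes, and always toward the preceding segment.
The trigger is the preceding segment, so the direction is progressive (perseverative).

progressive place assimilation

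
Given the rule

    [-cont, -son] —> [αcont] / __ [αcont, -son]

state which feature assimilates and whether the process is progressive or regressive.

regressive manner assimilation

The rule copies [cont] (continuancy) from the environment onto the target stops; since [±cont] encodes the stop/fricative manner contrast, the assimilating dimension is manner.
The conditioning segment sits to the right of the focus bar, meaning the trigger follows the segment that changes — regressive assimilation.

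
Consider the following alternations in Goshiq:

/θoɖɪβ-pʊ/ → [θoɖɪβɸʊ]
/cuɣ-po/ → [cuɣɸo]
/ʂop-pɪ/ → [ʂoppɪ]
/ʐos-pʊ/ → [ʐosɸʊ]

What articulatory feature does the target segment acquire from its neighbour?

manner

Comparing underlying and surface forms, /p/ → [ɸ] is the alternation; the neighbouring /β/ is constant.
The change stop → fricative matches the manner of the preceding /β/, identifying this as manner assimilation.
Checking the remaining alternations: /p/ → [ɸ] after /ɣ/ (stop → fricative, matching a fricative); /p/ → [ɸ] after /s/ (stop → fricative, matching a fricative) — only manner changes, and always toward the preceding segment.
No alternation appears in [ʂoppɪ]: there the adjacent consonants already agree in manner (/p/ and /p/ are both stops), so this form is consistent with the same rule.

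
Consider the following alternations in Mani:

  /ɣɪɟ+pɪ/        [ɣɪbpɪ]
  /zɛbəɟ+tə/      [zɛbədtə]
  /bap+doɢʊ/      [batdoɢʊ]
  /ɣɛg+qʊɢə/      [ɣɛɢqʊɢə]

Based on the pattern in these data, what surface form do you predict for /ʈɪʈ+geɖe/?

[ʈɪkgeɖe]

The data show regressive place assimilation: /ɟ/ → [b] before /p/; /ɟ/ → [d] before /t/; /p/ → [t] before /d/; /g/ → [ɢ] before /q/. In each pair only place changes, matching the following consonant, while manner and voice stay constant.
/ʈ/ is a voiceless retroflex stop. The following trigger /g/ is velar, so /ʈ/ must become velar as well.
The voiceless velar stop is [k], so /ʈ/ → [k].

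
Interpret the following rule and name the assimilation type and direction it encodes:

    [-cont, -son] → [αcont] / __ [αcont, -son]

The shared variable α links the value of [cont] on the target to that of the neighbouring obstruent. [cont] distinguishes stops from fricatives — a manner-of-articulation feature — so this is manner assimilation.
The conditioning segment sits to the right of the focus bar, meaning the trigger follows the segment that changes — regressive assimilation.

regressive manner assimilation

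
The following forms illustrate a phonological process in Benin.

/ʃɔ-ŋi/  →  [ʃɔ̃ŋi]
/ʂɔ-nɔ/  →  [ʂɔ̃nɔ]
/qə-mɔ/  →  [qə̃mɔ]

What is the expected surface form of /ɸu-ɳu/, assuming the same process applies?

The data show regressive nasality assimilation (vowel nasalisation): /ɔ/ → [ɔ̃] before /ŋ/; /ɔ/ → [ɔ̃] before /n/; /ə/ → [ə̃] before /m/ — a vowel is nasalised by an immediately following nasal consonant.
The vowel /u/ is adjacent to the following nasal /ɳ/, so it acquires [+nasal] and surfaces as [ũ].

[ɸũɳu]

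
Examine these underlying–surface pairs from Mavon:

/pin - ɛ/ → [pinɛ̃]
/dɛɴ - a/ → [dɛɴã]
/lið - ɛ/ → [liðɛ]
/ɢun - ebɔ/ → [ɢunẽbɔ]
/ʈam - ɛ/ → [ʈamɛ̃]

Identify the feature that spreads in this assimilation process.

The vowel /ɛ/ surfaces as nasalised [ɛ̃] next to the preceding nasal /n/ — it has acquired the [+nasal] feature of its neighbour.
Likewise in the remaining data: /a/ → [ã] after /ɴ/; /e/ → [ẽ] after /n/; /ɛ/ → [ɛ̃] after /m/ — each time a vowel is nasalised next to a preceding nasal.
No change occurs in [liðɛ] because the vowel at the boundary is adjacent to an oral consonant, not a nasal (/ɛ/ next to /ð/).

nasality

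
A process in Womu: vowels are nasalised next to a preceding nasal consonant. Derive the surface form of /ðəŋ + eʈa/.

[ðəŋẽʈa]

The vowel /e/ is adjacent to the preceding nasal /ŋ/, so it acquires [+nasal] and surfaces as [ẽ].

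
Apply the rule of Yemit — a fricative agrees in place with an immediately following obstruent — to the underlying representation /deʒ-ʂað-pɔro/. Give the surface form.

[deʐʂaβpɔro]

/ʒ/ is a voiced postalveolar fricative. The following trigger /ʂ/ is retroflex, so /ʒ/ must become retroflex as well.
The voiced retroflex fricative is [ʐ], so /ʒ/ → [ʐ].
The same rule applies at the second boundary: /ð/ → [β] next to /p/.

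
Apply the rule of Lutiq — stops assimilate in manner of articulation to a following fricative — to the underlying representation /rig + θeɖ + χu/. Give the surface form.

The rule targets /g/ (voiced velar stop), which sits before the trigger /θ/ (fricative).
A voiced velar fricative is [ɣ], so the surface segment is [ɣ].
At the second juncture, /ɖ/ likewise becomes [ʐ] adjacent to /χ/.

[riɣθeʐχu]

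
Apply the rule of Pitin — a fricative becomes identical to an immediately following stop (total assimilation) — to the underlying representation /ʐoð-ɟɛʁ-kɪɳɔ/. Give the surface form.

/ð/ is the segment targeted by the rule; it sits immediately before /ɟ/, so it assimilates completely and surfaces as [ɟ].
The same rule applies at the second boundary: /ʁ/ → [k] next to /k/.

[ʐoɟɟɛkkɪɳɔ]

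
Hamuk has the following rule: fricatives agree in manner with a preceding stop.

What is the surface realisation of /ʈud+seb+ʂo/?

/s/ is a voiceless alveolar fricative. The preceding trigger /d/ is a stop, so /s/ must become a stop as well.
A voiceless alveolar stop is [t], so the surface segment is [t].
At the second juncture, /ʂ/ likewise becomes [ʈ] adjacent to /b/.

[ʈudtebʈo]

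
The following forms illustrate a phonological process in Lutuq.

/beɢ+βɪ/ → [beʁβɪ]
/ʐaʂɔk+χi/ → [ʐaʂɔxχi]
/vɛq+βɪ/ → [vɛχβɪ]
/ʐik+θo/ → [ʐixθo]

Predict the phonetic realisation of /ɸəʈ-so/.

[ɸəʂso]

The data show regressive manner assimilation: /ɢ/ → [ʁ] before /β/; /k/ → [x] before /χ/; /q/ → [χ] before /β/; /k/ → [x] before /θ/. In each pair only manner changes, matching the following consonant, while place and voice stay constant.
/ʈ/ is a voiceless retroflex stop. The following trigger /s/ is a fricative, so /ʈ/ must become a fricative as well.
Changing only its manner to fricative gives [ʂ] — the voiceless retroflex fricative.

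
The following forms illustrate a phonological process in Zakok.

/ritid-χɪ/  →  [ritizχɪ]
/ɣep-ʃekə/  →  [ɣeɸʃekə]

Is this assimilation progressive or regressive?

regressive

Comparing underlying and surface forms, /d/ → [z] is the alternation; the neighbouring /χ/ is constant.
The change stop → fricative matches the manner of the following /χ/, identifying this as manner assimilation.
Checking the remaining alternation: /p/ → [ɸ] before /ʃ/ (stop → fricative, matching a fricative) — only manner changes, and always toward the following segment.
The trigger is the following segment, so the direction is regressive (anticipatory).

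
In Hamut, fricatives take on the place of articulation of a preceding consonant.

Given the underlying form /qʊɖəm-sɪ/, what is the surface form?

[qʊɖəmɸɪ]

The rule targets /s/ (voiceless alveolar fricative), which sits after the trigger /m/ (bilabial).
The voiceless bilabial fricative is [ɸ], so /s/ → [ɸ].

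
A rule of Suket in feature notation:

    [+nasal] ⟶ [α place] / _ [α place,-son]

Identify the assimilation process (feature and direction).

regressive place assimilation

The rule copies the place features (abbreviated [place]) from the environment onto the target, so the assimilating feature is place.
Since the environment is written after the underscore, the trigger follows the target; the direction is regressive.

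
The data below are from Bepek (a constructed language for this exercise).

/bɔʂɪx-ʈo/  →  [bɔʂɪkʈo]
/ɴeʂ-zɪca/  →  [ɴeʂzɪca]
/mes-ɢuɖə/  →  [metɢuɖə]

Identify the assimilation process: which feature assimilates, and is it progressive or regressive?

Underlying /x/ is realised as [k] next to /ʈ/; /ʈ/ itself does not change.
/x/ is a fricative while /ʈ/ is a stop; the output [k] is a stop, matching the trigger — so the feature that spreads is manner.
Place and voice are unchanged, so the assimilation is partial, not total.
The same holds elsewhere in the data: /s/ → [t] before /ɢ/ (fricative → stop, matching a stop) — only manner changes, and always toward the following segment.
No alternation appears in [ɴeʂzɪca]: there the adjacent consonants already agree in manner (/ʂ/ and /z/ are both fricatives), so this form is consistent with the same rule.
Since the segment that changes precedes the conditioning segment, the assimilation is regressive.

regressive manner assimilation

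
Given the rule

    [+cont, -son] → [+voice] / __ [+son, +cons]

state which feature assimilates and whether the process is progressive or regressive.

The structural change is [+voice], and the conditioning segment [+son, +cons] (a sonorant consonant) is itself voiced, so the target comes to share the voicing of its neighbour — voicing assimilation.
Since the environment is written after the underscore, the trigger follows the target; the direction is regressive.

regressive voicing assimilation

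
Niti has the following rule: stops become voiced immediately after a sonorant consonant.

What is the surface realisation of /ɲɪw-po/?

[ɲɪwbo]

The rule targets /p/ (voiceless bilabial stop), which sits after the trigger /w/ (voiced).
A voiced bilabial stop is [b], so the surface segment is [b].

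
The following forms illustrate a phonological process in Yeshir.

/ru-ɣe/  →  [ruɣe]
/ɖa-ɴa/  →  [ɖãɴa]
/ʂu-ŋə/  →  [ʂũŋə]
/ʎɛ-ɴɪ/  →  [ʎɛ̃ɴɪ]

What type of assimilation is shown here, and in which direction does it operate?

regressive nasality assimilation (vowel nasalisation)

The vowel /a/ surfaces as nasalised [ã] next to the following nasal /ɴ/ — it has acquired the [+nasal] feature of its neighbour.
The other forms show the same pattern: /u/ → [ũ] before /ŋ/; /ɛ/ → [ɛ̃] before /ɴ/ — each time a vowel is nasalised next to a following nasal.
No change occurs in [ruɣe] because the vowel at the boundary is adjacent to an oral consonant, not a nasal (/u/ next to /ɣ/).
Because the conditioning nasal is to the right of the vowel that changes, the process is regressive (anticipatory).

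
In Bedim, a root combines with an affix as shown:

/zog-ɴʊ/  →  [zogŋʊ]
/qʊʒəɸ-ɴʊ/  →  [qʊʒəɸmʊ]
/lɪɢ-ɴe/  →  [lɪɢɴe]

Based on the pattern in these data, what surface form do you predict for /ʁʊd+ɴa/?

[ʁʊdna]

The data show progressive place assimilation: /ɴ/ → [ŋ] after /g/; /ɴ/ → [m] after /ɸ/. In each pair only place changes, matching the preceding consonant, while manner and voice stay constant.
Nothing changes in [lɪɢɴe]: there the adjacent consonants already agree in place (/ɴ/ and /ɢ/ are both uvular), so this form is consistent with the same rule.
The rule targets /ɴ/ (voiced uvular nasal), which sits after the trigger /d/ (alveolar).
The voiced alveolar nasal is [n], so /ɴ/ → [n].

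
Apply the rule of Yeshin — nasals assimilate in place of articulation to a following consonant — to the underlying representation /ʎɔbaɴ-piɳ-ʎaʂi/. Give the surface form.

/ɴ/ is a voiced uvular nasal. The following trigger /p/ is bilabial, so /ɴ/ must become bilabial as well.
A voiced bilabial nasal is [m], so the surface segment is [m].
At the second juncture, /ɳ/ likewise becomes [ɲ] adjacent to /ʎ/.

[ʎɔbampiɲʎaʂi]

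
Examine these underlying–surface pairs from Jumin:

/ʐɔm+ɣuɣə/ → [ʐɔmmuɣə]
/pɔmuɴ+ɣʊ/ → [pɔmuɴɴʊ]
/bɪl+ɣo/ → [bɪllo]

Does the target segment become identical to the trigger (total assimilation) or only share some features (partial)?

total assimilation

Underlying /ɣ/ is realised as [m] next to /m/; /m/ itself does not change.
The output [m] is identical to the trigger /m/ — every feature (place, manner, voicing) has been copied — so this is total assimilation.
The remaining alternations confirm this: /ɣ/ → [ɴ] after /ɴ/; /ɣ/ → [l] after /l/ — in each case the output is a copy of the preceding consonant.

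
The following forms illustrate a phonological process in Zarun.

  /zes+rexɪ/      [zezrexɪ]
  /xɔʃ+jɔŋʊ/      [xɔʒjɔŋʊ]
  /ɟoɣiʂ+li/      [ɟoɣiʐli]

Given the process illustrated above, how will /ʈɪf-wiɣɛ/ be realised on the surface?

The data show regressive voicing assimilation: /s/ → [z] before /r/; /ʃ/ → [ʒ] before /j/; /ʂ/ → [ʐ] before /l/. In each pair only voicing changes, matching the following consonant, while place and manner stay constant.
The rule targets /f/ (voiceless labiodental fricative), which sits before the trigger /w/ (voiced).
The voiced labiodental fricative is [v], so /f/ → [v].

[ʈɪvwiɣɛ]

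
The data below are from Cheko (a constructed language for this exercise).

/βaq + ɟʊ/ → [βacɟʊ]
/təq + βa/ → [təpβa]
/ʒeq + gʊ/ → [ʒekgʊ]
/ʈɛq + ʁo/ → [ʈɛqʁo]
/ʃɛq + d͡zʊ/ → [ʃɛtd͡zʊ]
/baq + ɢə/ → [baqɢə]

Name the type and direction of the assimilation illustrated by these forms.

regressive place assimilation

The segment that alternates is /q/, which surfaces as [c] when adjacent to /ɟ/.
The change uvular → palatal matches the place of the following /ɟ/, identifying this as place assimilation.
Manner and voice are unchanged, so the assimilation is partial, not total.
The same holds elsewhere in the data: /q/ → [p] before /β/ (uvular → bilabial, matching bilabial); /q/ → [k] before /g/ (uvular → velar, matching velar); /q/ → [t] before /d͡z/ (uvular → alveolar, matching alveolar) — only place changes, and always toward the following segment.
No alternation appears in [ʈɛqʁo], [baqɢə]: there the adjacent consonants already agree in place (/q/ and /ʁ/ are both uvular; /q/ and /ɢ/ are both uvular), so these forms are consistent with the same rule.
The trigger is the following segment, so the direction is regressive (anticipatory).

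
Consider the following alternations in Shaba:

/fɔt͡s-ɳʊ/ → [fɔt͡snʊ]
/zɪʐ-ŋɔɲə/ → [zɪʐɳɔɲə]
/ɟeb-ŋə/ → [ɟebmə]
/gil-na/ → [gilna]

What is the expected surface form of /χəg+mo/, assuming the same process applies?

The data show progressive place assimilation: /ɳ/ → [n] after /t͡s/; /ŋ/ → [ɳ] after /ʐ/; /ŋ/ → [m] after /b/. In each pair only place changes, matching the preceding consonant, while manner and voice stay constant.
Nothing changes in [gilna]: there the adjacent consonants already agree in place (/n/ and /l/ are both alveolar), so this form is consistent with the same rule.
The rule targets /m/ (voiced bilabial nasal), which sits after the trigger /g/ (velar).
The voiced velar nasal is [ŋ], so /m/ → [ŋ].

[χəgŋo]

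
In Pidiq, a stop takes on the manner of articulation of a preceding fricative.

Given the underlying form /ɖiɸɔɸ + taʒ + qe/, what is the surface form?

/t/ is a voiceless alveolar stop. The preceding trigger /ɸ/ is a fricative, so /t/ must become a fricative as well.
A voiceless alveolar fricative is [s], so the surface segment is [s].
The same rule applies at the second boundary: /q/ → [χ] next to /ʒ/.

[ɖiɸɔɸsaʒχe]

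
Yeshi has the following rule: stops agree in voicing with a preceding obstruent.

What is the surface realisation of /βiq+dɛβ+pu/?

[βiqtɛβbu]

/d/ is a voiced alveolar stop. The preceding trigger /q/ is voiceless, so /d/ must become voiceless as well.
Changing only its voicing to voiceless gives [t] — the voiceless alveolar stop.
The same rule applies at the second boundary: /p/ → [b] next to /β/.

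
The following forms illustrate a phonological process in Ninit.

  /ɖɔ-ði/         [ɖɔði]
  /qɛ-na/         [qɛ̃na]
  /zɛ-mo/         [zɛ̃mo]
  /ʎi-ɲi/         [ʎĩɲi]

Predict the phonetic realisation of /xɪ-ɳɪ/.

The data show regressive nasality assimilation (vowel nasalisation): /ɛ/ → [ɛ̃] before /n/; /ɛ/ → [ɛ̃] before /m/; /i/ → [ĩ] before /ɲ/ — a vowel is nasalised by an immediately following nasal consonant.
No change occurs in [ɖɔði] because the vowel at the boundary is adjacent to an oral consonant, not a nasal (/ɔ/ next to /ð/).
The vowel /ɪ/ is adjacent to the following nasal /ɳ/, so it acquires [+nasal] and surfaces as [ɪ̃].

[xɪ̃ɳɪ]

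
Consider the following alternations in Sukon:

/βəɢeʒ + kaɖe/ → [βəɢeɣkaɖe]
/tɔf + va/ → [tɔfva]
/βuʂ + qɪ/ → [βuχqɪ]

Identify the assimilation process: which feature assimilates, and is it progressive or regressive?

Comparing underlying and surface forms, /ʒ/ → [ɣ] is the alternation; the neighbouring /k/ is constant.
The change postalveolar → velar matches the place of the following /k/, identifying this as place assimilation.
Manner and voice are unchanged, so the assimilation is partial, not total.
The other alternating form patterns the same way: /ʂ/ → [χ] before /q/ (retroflex → uvular, matching uvular) — only place changes, and always toward the following segment.
Nothing changes in [tɔfva]: there the adjacent consonants already agree in place (/f/ and /v/ are both labiodental), so this form is consistent with the same rule.
The trigger is the following segment, so the direction is regressive (anticipatory).

regressive place assimilation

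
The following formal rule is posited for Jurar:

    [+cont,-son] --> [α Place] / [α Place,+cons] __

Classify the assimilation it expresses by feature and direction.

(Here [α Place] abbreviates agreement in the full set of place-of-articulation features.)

progressive place assimilation

The shared variable α links the value of the place features (abbreviated [Place]) on the target to the same value on the neighbouring segment, so place is the feature that assimilates.
Since the environment is written before the underscore, the trigger precedes the target; the direction is progressive.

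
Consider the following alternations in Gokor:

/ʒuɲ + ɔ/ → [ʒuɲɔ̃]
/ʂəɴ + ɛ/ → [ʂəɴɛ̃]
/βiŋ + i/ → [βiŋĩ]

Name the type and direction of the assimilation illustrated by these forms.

The vowel /ɔ/ surfaces as nasalised [ɔ̃] next to the preceding nasal /ɲ/ — it has acquired the [+nasal] feature of its neighbour.
Likewise in the remaining data: /ɛ/ → [ɛ̃] after /ɴ/; /i/ → [ĩ] after /ŋ/ — each time a vowel is nasalised next to a preceding nasal.
Because the conditioning nasal is to the left of the vowel that changes, the process is progressive (perseverative).

progressive nasality assimilation (vowel nasalisation)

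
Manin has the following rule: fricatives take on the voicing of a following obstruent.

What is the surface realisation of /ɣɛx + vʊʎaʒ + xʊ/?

[ɣɛɣvʊʎaʃxʊ]

The rule targets /x/ (voiceless velar fricative), which sits before the trigger /v/ (voiced).
Changing only its voicing to voiced gives [ɣ] — the voiced velar fricative.
At the second juncture, /ʒ/ likewise becomes [ʃ] adjacent to /x/.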